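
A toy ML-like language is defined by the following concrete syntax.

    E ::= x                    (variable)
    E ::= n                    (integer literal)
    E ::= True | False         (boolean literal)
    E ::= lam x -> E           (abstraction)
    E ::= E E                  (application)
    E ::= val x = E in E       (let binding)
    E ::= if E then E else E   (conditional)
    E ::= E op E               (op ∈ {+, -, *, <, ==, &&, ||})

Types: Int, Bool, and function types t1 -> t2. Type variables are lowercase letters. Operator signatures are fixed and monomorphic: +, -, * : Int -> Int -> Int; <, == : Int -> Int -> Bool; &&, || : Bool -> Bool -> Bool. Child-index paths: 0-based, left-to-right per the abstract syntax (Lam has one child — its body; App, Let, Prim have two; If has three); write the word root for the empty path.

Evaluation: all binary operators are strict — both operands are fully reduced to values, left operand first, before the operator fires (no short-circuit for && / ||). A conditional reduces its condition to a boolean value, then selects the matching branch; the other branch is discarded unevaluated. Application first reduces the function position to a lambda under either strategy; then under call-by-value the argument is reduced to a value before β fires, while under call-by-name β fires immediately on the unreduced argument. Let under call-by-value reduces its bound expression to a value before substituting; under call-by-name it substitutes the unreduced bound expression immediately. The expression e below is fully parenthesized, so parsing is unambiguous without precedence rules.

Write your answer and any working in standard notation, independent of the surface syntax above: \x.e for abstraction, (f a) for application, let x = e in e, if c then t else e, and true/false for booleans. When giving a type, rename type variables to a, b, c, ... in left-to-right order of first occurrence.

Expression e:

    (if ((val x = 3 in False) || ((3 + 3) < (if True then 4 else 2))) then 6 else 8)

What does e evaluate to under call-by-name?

Answer: 8

Derivation:
step 0: (if ((let x = 3 in false) || ((3 + 3) < (if true then 4 else 2))) then 6 else 8)
step 1: [let@0.0] (if (false || ((3 + 3) < (if true then 4 else 2))) then 6 else 8)
step 2: [delta@0.1.0] (if (false || (6 < (if true then 4 else 2))) then 6 else 8)
step 3: [if@0.1.1] (if (false || (6 < 4)) then 6 else 8)
step 4: [delta@0.1] (if (false || false) then 6 else 8)
step 5: [delta@0] (if false then 6 else 8)
step 6: [if@root] 8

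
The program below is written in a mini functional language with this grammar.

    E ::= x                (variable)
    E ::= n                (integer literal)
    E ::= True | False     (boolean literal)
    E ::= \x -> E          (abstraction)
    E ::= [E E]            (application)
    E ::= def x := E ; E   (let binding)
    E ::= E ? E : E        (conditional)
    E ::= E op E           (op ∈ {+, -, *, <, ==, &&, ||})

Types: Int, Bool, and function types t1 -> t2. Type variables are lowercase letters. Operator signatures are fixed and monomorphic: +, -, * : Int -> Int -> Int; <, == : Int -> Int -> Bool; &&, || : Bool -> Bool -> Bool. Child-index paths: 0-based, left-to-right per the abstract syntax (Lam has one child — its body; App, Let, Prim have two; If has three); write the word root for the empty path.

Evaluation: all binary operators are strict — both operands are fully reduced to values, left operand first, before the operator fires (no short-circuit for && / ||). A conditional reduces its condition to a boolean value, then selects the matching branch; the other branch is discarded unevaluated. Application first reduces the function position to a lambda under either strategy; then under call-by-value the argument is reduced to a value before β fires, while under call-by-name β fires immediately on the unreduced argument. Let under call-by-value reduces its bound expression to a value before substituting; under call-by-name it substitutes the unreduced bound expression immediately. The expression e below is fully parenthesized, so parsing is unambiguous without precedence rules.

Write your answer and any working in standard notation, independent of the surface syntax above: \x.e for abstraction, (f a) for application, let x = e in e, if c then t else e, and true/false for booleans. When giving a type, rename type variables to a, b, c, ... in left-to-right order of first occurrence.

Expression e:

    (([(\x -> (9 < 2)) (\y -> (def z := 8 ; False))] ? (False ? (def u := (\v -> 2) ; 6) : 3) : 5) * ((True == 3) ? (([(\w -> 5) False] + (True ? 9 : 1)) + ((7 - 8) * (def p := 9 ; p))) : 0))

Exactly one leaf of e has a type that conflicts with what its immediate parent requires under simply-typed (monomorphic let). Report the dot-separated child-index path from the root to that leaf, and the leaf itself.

Trace:
  unify Int ~ Int
  unify Int ~ Int
\x._ : a -> Bool
let z : Int
\y._ : b -> Bool
  unify a -> Bool ~ (b -> Bool) -> c
  unify a ~ b -> Bool
  unify Bool ~ c
_ _ : Bool
  unify Bool ~ Bool
  unify Bool ~ Bool
\v._ : d -> Int
let u : d -> Int
  unify Int ~ Int
  unify Int ~ Int
  unify Int ~ Int
  unify Bool ~ Int
  FAIL: mismatch Bool ~ Int

Answer: 1.0.0 : true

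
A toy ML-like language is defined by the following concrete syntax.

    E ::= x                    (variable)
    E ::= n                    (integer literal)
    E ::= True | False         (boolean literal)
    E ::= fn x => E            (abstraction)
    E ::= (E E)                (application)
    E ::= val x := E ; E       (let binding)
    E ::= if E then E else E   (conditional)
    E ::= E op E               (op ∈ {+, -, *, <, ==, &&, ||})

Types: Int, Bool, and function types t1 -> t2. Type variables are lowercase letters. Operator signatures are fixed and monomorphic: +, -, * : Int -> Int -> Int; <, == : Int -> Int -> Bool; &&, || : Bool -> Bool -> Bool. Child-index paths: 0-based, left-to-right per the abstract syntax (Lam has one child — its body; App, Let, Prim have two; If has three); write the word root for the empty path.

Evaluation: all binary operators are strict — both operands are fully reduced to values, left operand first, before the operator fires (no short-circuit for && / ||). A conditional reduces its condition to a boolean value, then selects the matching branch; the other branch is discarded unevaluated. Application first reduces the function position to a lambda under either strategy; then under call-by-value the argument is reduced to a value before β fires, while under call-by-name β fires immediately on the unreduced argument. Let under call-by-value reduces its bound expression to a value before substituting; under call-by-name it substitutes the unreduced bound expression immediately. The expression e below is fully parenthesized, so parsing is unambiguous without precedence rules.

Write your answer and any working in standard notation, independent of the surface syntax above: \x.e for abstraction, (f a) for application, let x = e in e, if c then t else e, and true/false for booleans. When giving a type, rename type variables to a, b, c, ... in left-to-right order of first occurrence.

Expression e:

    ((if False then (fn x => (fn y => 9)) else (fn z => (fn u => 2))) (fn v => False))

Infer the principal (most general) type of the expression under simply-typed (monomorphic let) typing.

Derivation:
  unify Bool ~ Bool
\y._ : b -> Int
\x._ : a -> b -> Int
\u._ : d -> Int
\z._ : c -> d -> Int
  unify a -> b -> Int ~ c -> d -> Int
  unify a ~ c
  unify b -> Int ~ d -> Int
  unify b ~ d
  unify Int ~ Int
\v._ : e -> Bool
  unify c -> d -> Int ~ (e -> Bool) -> f
  unify c ~ e -> Bool
  unify d -> Int ~ f
_ _ : d -> Int

Answer: a -> Int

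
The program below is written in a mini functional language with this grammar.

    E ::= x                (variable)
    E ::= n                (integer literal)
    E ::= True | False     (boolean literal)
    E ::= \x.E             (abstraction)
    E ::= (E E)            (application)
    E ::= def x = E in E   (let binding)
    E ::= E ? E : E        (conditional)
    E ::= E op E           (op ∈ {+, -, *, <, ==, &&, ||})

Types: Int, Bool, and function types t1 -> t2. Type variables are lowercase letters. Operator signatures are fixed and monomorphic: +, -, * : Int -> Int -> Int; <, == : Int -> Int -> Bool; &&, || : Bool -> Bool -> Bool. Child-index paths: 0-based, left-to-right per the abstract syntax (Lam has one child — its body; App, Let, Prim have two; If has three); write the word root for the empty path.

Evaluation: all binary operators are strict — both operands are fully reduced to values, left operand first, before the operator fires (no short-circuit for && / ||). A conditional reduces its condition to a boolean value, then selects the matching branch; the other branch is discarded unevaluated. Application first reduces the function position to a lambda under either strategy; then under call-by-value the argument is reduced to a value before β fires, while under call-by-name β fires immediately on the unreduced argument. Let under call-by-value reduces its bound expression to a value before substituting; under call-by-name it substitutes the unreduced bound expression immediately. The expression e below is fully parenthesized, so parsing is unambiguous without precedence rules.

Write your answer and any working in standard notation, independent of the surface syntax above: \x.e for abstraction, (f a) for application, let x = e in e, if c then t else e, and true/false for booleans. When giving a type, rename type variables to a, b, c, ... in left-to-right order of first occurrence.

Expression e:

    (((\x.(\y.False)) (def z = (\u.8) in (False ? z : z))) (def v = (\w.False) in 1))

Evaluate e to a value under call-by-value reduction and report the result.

Trace:
step 0: (((\x.(\y.false)) (let z = (\u.8) in (if false then z else z))) (let v = (\w.false) in 1))
step 1: [let@0.1] (((\x.(\y.false)) (if false then (\u.8) else (\u.8))) (let v = (\w.false) in 1))
step 2: [if@0.1] (((\x.(\y.false)) (\u.8)) (let v = (\w.false) in 1))
step 3: [beta@0] ((\y.false) (let v = (\w.false) in 1))
step 4: [let@1] ((\y.false) 1)
step 5: [beta@root] false

Answer: false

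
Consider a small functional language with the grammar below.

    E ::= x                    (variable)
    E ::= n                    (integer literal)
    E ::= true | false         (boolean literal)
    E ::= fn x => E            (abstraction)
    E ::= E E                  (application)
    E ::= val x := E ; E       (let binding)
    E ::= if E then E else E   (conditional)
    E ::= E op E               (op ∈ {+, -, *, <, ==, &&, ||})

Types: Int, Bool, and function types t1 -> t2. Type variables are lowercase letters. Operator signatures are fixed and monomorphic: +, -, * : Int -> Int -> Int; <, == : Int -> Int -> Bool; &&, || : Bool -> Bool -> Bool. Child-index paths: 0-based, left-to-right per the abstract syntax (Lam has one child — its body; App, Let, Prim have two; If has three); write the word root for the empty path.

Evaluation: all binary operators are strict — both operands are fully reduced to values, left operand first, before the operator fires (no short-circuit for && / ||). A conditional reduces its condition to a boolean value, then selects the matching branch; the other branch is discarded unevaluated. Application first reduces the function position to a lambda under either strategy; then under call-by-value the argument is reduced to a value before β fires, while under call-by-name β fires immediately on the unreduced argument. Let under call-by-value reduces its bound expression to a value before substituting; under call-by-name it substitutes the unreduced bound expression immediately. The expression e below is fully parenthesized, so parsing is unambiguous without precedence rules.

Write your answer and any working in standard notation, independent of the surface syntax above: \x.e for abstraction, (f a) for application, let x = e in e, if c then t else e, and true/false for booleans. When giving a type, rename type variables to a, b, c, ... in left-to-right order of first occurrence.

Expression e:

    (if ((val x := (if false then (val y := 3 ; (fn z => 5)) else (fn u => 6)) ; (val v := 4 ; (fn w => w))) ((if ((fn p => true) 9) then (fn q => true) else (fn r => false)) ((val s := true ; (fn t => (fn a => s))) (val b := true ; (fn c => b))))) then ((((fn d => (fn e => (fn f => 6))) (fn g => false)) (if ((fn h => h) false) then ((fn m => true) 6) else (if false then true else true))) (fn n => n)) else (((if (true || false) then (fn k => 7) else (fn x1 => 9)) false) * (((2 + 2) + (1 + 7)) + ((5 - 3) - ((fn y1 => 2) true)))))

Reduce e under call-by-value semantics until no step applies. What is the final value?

Answer: 6

Trace:
step 0: (if ((let x = (if false then (let y = 3 in (\z.5)) else (\u.6)) in (let v = 4 in (\w.w))) ((if ((\p.true) 9) then (\q.true) else (\r.false)) ((let s = true in (\t.(\a.s))) (let b = true in (\c.b))))) then ((((\d.(\e.(\f.6))) (\g.false)) (if ((\h.h) false) then ((\m.true) 6) else (if false then true else true))) (\n.n)) else (((if (true || false) then (\k.7) else (\x1.9)) false) * (((2 + 2) + (1 + 7)) + ((5 - 3) - ((\y1.2) true)))))
step 1: [if@0.0.0] (if ((let x = (\u.6) in (let v = 4 in (\w.w))) ((if ((\p.true) 9) then (\q.true) else (\r.false)) ((let s = true in (\t.(\a.s))) (let b = true in (\c.b))))) then ((((\d.(\e.(\f.6))) (\g.false)) (if ((\h.h) false) then ((\m.true) 6) else (if false then true else true))) (\n.n)) else (((if (true || false) then (\k.7) else (\x1.9)) false) * (((2 + 2) + (1 + 7)) + ((5 - 3) - ((\y1.2) true)))))
step 2: [let@0.0] (if ((let v = 4 in (\w.w)) ((if ((\p.true) 9) then (\q.true) else (\r.false)) ((let s = true in (\t.(\a.s))) (let b = true in (\c.b))))) then ((((\d.(\e.(\f.6))) (\g.false)) (if ((\h.h) false) then ((\m.true) 6) else (if false then true else true))) (\n.n)) else (((if (true || false) then (\k.7) else (\x1.9)) false) * (((2 + 2) + (1 + 7)) + ((5 - 3) - ((\y1.2) true)))))
step 3: [let@0.0] (if ((\w.w) ((if ((\p.true) 9) then (\q.true) else (\r.false)) ((let s = true in (\t.(\a.s))) (let b = true in (\c.b))))) then ((((\d.(\e.(\f.6))) (\g.false)) (if ((\h.h) false) then ((\m.true) 6) else (if false then true else true))) (\n.n)) else (((if (true || false) then (\k.7) else (\x1.9)) false) * (((2 + 2) + (1 + 7)) + ((5 - 3) - ((\y1.2) true)))))
step 4: [beta@0.1.0.0] (if ((\w.w) ((if true then (\q.true) else (\r.false)) ((let s = true in (\t.(\a.s))) (let b = true in (\c.b))))) then ((((\d.(\e.(\f.6))) (\g.false)) (if ((\h.h) false) then ((\m.true) 6) else (if false then true else true))) (\n.n)) else (((if (true || false) then (\k.7) else (\x1.9)) false) * (((2 + 2) + (1 + 7)) + ((5 - 3) - ((\y1.2) true)))))
step 5: [if@0.1.0] (if ((\w.w) ((\q.true) ((let s = true in (\t.(\a.s))) (let b = true in (\c.b))))) then ((((\d.(\e.(\f.6))) (\g.false)) (if ((\h.h) false) then ((\m.true) 6) else (if false then true else true))) (\n.n)) else (((if (true || false) then (\k.7) else (\x1.9)) false) * (((2 + 2) + (1 + 7)) + ((5 - 3) - ((\y1.2) true)))))
step 6: [let@0.1.1.0] (if ((\w.w) ((\q.true) ((\t.(\a.true)) (let b = true in (\c.b))))) then ((((\d.(\e.(\f.6))) (\g.false)) (if ((\h.h) false) then ((\m.true) 6) else (if false then true else true))) (\n.n)) else (((if (true || false) then (\k.7) else (\x1.9)) false) * (((2 + 2) + (1 + 7)) + ((5 - 3) - ((\y1.2) true)))))
step 7: [let@0.1.1.1] (if ((\w.w) ((\q.true) ((\t.(\a.true)) (\c.true)))) then ((((\d.(\e.(\f.6))) (\g.false)) (if ((\h.h) false) then ((\m.true) 6) else (if false then true else true))) (\n.n)) else (((if (true || false) then (\k.7) else (\x1.9)) false) * (((2 + 2) + (1 + 7)) + ((5 - 3) - ((\y1.2) true)))))
step 8: [beta@0.1.1] (if ((\w.w) ((\q.true) (\a.true))) then ((((\d.(\e.(\f.6))) (\g.false)) (if ((\h.h) false) then ((\m.true) 6) else (if false then true else true))) (\n.n)) else (((if (true || false) then (\k.7) else (\x1.9)) false) * (((2 + 2) + (1 + 7)) + ((5 - 3) - ((\y1.2) true)))))
step 9: [beta@0.1] (if ((\w.w) true) then ((((\d.(\e.(\f.6))) (\g.false)) (if ((\h.h) false) then ((\m.true) 6) else (if false then true else true))) (\n.n)) else (((if (true || false) then (\k.7) else (\x1.9)) false) * (((2 + 2) + (1 + 7)) + ((5 - 3) - ((\y1.2) true)))))
step 10: [beta@0] (if true then ((((\d.(\e.(\f.6))) (\g.false)) (if ((\h.h) false) then ((\m.true) 6) else (if false then true else true))) (\n.n)) else (((if (true || false) then (\k.7) else (\x1.9)) false) * (((2 + 2) + (1 + 7)) + ((5 - 3) - ((\y1.2) true)))))
step 11: [if@root] ((((\d.(\e.(\f.6))) (\g.false)) (if ((\h.h) false) then ((\m.true) 6) else (if false then true else true))) (\n.n))
step 12: [beta@0.0] (((\e.(\f.6)) (if ((\h.h) false) then ((\m.true) 6) else (if false then true else true))) (\n.n))
step 13: [beta@0.1.0] (((\e.(\f.6)) (if false then ((\m.true) 6) else (if false then true else true))) (\n.n))
step 14: [if@0.1] (((\e.(\f.6)) (if false then true else true)) (\n.n))
step 15: [if@0.1] (((\e.(\f.6)) true) (\n.n))
step 16: [beta@0] ((\f.6) (\n.n))
step 17: [beta@root] 6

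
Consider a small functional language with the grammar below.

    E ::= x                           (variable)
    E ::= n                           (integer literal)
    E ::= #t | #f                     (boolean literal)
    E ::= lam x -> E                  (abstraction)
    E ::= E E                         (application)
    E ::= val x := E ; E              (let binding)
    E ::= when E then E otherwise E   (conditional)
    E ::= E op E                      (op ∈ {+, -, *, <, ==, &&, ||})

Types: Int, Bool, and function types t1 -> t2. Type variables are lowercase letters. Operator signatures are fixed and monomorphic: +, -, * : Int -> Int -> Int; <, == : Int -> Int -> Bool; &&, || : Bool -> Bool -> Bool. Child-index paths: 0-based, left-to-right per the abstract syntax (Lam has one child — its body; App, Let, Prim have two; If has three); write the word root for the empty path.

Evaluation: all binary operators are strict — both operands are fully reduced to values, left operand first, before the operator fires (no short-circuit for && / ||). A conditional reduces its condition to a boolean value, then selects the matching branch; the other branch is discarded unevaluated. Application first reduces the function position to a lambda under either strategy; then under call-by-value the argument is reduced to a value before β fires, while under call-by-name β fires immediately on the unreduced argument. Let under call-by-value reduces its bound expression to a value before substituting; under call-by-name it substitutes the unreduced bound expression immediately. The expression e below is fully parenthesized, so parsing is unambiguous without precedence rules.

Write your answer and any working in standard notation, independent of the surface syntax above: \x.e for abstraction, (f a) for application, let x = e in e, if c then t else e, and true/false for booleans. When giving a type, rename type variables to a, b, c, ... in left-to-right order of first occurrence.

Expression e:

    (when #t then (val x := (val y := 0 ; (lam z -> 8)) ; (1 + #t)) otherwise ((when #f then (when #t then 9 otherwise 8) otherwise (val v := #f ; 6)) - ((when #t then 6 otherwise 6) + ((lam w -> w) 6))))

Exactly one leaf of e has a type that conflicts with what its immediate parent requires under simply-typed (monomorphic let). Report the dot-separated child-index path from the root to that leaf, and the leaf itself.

Trace:
  unify Bool ~ Bool
let y : Int
\z._ : a -> Int
let x : a -> Int
  unify Int ~ Int
  unify Bool ~ Int
  FAIL: mismatch Bool ~ Int

Answer: 1.1.1 : true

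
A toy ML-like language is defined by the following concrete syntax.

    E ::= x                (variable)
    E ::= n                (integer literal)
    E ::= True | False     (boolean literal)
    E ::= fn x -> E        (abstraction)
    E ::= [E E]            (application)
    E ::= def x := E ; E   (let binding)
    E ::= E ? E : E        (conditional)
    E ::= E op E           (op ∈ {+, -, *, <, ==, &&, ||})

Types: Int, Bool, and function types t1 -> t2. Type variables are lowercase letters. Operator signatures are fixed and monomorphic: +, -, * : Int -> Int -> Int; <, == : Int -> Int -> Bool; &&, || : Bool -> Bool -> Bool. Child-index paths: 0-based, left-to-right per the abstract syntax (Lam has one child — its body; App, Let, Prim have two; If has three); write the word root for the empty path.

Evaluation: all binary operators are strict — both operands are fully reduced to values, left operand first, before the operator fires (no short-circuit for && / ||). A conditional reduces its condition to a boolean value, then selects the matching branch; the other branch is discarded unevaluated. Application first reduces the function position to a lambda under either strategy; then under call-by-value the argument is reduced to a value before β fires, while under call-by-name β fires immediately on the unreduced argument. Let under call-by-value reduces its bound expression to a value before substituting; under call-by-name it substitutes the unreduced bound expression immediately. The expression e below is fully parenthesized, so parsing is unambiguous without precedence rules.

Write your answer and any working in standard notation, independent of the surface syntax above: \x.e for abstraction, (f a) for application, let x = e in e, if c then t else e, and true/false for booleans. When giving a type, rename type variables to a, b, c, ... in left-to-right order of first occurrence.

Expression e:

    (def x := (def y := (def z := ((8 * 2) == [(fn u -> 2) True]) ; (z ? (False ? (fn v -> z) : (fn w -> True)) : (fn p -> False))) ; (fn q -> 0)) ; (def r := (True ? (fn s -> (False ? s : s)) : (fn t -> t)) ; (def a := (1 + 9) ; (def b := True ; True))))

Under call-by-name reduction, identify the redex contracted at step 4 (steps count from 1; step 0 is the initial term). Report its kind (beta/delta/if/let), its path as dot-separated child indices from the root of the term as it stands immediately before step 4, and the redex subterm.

Answer: let at root : (let b = true in true)

Working:
step 0: (let x = (let y = (let z = ((8 * 2) == ((\u.2) true)) in (if z then (if false then (\v.z) else (\w.true)) else (\p.false))) in (\q.0)) in (let r = (if true then (\s.(if false then s else s)) else (\t.t)) in (let a = (1 + 9) in (let b = true in true))))
step 1: [let@root] (let r = (if true then (\s.(if false then s else s)) else (\t.t)) in (let a = (1 + 9) in (let b = true in true)))
step 2: [let@root] (let a = (1 + 9) in (let b = true in true))
step 3: [let@root] (let b = true in true)
step 4: [let@root] true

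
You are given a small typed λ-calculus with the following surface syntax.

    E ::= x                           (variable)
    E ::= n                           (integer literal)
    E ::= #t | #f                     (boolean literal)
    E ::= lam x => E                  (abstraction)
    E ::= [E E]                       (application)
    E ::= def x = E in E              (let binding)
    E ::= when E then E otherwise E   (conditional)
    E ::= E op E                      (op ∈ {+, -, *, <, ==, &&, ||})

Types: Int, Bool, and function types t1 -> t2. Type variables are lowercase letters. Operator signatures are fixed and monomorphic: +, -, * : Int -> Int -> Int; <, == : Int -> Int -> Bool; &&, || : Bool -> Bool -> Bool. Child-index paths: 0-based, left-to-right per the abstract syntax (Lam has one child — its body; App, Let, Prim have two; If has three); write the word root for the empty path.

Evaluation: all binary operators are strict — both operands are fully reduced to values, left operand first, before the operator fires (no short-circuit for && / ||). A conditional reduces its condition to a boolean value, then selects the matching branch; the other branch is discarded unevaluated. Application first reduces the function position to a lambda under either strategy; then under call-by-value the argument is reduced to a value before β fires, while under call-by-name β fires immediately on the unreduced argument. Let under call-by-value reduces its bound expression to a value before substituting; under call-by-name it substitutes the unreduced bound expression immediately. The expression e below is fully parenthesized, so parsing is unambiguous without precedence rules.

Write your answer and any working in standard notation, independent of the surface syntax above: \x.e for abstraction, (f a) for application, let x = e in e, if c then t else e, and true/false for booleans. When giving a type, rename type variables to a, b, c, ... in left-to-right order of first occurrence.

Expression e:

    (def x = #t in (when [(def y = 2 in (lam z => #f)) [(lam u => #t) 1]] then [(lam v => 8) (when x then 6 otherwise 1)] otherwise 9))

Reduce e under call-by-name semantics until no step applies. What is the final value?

Working:
step 0: (let x = true in (if ((let y = 2 in (\z.false)) ((\u.true) 1)) then ((\v.8) (if x then 6 else 1)) else 9))
step 1: [let@root] (if ((let y = 2 in (\z.false)) ((\u.true) 1)) then ((\v.8) (if true then 6 else 1)) else 9)
step 2: [let@0.0] (if ((\z.false) ((\u.true) 1)) then ((\v.8) (if true then 6 else 1)) else 9)
step 3: [beta@0] (if false then ((\v.8) (if true then 6 else 1)) else 9)
step 4: [if@root] 9

Answer: 9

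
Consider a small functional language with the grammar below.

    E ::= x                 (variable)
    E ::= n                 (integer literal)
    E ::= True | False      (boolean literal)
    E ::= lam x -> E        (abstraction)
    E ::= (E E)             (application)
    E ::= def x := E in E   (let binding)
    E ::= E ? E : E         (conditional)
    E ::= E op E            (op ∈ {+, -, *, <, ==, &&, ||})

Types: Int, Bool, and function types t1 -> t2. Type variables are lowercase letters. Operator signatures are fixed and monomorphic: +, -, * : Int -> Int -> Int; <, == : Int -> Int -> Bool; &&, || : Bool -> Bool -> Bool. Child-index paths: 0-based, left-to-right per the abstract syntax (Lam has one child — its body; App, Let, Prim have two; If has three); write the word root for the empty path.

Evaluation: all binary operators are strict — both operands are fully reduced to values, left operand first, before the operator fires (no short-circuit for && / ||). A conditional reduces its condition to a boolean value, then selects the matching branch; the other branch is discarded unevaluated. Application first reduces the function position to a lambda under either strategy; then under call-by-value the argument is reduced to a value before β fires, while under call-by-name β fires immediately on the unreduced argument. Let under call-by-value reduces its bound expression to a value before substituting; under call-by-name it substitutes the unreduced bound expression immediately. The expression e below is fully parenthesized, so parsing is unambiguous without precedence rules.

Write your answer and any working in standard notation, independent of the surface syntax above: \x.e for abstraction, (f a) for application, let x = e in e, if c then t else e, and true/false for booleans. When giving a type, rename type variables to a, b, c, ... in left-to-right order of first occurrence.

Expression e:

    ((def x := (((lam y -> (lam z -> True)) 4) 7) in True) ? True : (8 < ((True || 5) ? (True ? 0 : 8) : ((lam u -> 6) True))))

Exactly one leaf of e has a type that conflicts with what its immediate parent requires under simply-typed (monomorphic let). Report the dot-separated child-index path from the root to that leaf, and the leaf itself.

Answer: 2.1.0.1 : 5

Working:
\z._ : b -> Bool
\y._ : a -> b -> Bool
  unify a -> b -> Bool ~ Int -> c
  unify a ~ Int
  unify b -> Bool ~ c
_ _ : b -> Bool
  unify b -> Bool ~ Int -> d
  unify b ~ Int
  unify Bool ~ d
_ _ : Bool
let x : Bool
  unify Bool ~ Bool
  unify Int ~ Int
  unify Bool ~ Bool
  unify Int ~ Bool
  FAIL: mismatch Int ~ Bool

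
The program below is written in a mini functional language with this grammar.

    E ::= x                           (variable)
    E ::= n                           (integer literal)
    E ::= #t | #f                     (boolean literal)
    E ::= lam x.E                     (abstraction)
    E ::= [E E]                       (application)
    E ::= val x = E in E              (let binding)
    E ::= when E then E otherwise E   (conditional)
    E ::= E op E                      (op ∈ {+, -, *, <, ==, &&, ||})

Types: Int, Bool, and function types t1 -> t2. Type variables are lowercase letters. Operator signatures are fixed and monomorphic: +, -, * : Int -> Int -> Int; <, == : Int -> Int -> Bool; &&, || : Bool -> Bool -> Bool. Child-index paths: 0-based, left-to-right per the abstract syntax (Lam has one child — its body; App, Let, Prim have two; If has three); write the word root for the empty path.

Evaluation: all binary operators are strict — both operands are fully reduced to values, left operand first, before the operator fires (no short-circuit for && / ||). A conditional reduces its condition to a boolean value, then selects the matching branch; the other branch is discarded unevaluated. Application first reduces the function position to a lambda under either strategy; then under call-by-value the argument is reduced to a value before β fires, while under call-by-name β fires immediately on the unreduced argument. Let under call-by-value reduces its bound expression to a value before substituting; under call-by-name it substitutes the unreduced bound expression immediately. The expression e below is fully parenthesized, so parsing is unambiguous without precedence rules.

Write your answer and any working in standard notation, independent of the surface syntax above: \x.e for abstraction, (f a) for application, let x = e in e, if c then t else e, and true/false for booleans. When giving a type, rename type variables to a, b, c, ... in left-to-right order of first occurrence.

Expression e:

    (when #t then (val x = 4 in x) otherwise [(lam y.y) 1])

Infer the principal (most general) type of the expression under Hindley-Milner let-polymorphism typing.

Derivation:
  unify Bool ~ Bool
let x : Int
x : Int
y : a
\y._ : a -> a
  unify a -> a ~ Int -> b
  unify a ~ Int
  unify Int ~ b
_ _ : Int
  unify Int ~ Int

Answer: Int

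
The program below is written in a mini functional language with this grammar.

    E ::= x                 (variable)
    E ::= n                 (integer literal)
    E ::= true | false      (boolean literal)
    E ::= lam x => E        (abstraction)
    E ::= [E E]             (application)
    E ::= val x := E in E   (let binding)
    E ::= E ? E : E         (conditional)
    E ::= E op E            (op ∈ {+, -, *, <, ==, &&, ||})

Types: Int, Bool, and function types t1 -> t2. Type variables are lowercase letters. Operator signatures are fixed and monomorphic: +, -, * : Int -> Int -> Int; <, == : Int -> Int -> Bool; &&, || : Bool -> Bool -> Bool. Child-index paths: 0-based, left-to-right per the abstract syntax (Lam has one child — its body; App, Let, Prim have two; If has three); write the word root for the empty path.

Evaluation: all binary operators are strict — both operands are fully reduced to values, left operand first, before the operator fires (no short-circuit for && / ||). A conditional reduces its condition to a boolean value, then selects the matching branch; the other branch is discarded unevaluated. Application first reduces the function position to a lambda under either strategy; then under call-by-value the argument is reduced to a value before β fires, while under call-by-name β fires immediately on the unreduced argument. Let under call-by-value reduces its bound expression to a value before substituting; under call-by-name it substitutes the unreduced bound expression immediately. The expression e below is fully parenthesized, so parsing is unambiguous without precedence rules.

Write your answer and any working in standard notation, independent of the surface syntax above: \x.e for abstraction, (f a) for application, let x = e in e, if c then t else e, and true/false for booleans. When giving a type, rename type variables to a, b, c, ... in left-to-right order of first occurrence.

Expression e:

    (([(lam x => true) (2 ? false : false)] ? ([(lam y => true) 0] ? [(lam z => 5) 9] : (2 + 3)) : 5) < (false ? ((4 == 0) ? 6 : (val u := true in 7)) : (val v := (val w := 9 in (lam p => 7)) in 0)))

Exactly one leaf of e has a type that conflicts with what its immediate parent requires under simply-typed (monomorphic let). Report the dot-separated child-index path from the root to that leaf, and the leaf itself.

Derivation:
\x._ : a -> Bool
  unify Int ~ Bool
  FAIL: mismatch Int ~ Bool

Answer: 0.0.1.0 : 2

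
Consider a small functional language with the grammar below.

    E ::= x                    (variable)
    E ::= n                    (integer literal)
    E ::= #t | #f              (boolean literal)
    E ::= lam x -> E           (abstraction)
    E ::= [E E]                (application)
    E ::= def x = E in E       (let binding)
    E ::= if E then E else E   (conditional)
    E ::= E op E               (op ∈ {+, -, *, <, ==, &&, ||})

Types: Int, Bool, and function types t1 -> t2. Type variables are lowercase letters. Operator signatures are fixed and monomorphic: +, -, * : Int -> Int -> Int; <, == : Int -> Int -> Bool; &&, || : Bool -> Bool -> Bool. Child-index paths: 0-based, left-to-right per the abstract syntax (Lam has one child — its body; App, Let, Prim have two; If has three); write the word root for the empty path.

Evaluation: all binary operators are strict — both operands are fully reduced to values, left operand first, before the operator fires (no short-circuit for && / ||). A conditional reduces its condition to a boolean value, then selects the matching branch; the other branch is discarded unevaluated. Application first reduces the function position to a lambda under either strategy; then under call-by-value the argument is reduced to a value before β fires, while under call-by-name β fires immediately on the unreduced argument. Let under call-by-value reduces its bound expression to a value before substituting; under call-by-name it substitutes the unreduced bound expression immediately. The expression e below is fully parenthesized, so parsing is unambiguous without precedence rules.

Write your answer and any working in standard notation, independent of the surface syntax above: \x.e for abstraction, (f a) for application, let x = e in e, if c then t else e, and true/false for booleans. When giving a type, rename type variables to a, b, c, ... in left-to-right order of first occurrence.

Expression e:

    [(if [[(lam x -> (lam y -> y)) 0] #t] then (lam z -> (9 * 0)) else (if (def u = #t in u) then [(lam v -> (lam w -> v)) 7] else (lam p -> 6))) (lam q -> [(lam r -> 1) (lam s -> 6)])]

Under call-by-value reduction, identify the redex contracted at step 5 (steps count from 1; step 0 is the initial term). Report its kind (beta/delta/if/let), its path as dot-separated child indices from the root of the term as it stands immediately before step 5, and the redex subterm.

Trace:
step 0: ((if (((\x.(\y.y)) 0) true) then (\z.(9 * 0)) else (if (let u = true in u) then ((\v.(\w.v)) 7) else (\p.6))) (\q.((\r.1) (\s.6))))
step 1: [beta@0.0.0] ((if ((\y.y) true) then (\z.(9 * 0)) else (if (let u = true in u) then ((\v.(\w.v)) 7) else (\p.6))) (\q.((\r.1) (\s.6))))
step 2: [beta@0.0] ((if true then (\z.(9 * 0)) else (if (let u = true in u) then ((\v.(\w.v)) 7) else (\p.6))) (\q.((\r.1) (\s.6))))
step 3: [if@0] ((\z.(9 * 0)) (\q.((\r.1) (\s.6))))
step 4: [beta@root] (9 * 0)
step 5: [delta@root] 0

Answer: delta at root : (9 * 0)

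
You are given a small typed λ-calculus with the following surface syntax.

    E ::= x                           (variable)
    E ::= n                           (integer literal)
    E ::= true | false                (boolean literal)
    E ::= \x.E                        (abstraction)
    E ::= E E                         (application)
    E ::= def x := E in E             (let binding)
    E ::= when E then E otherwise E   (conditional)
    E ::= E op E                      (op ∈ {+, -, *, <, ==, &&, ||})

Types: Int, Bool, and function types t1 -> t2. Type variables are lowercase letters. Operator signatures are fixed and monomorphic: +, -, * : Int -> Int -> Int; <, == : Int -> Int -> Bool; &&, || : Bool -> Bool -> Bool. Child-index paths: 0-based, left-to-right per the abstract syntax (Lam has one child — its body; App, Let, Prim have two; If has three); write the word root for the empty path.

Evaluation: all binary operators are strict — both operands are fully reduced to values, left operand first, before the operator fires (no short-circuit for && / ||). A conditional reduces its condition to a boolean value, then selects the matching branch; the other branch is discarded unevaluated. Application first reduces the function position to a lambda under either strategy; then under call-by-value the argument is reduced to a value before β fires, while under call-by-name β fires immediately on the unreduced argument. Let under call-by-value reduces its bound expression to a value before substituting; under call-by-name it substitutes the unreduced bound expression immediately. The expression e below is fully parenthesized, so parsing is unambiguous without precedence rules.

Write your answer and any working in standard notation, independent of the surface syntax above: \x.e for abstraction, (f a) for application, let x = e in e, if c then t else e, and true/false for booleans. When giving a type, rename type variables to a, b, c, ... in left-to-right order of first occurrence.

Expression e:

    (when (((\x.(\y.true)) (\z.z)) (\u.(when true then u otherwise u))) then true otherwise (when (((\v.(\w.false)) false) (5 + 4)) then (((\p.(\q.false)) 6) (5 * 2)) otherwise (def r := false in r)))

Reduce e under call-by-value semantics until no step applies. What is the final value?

Answer: true

Trace:
step 0: (if (((\x.(\y.true)) (\z.z)) (\u.(if true then u else u))) then true else (if (((\v.(\w.false)) false) (5 + 4)) then (((\p.(\q.false)) 6) (5 * 2)) else (let r = false in r)))
step 1: [beta@0.0] (if ((\y.true) (\u.(if true then u else u))) then true else (if (((\v.(\w.false)) false) (5 + 4)) then (((\p.(\q.false)) 6) (5 * 2)) else (let r = false in r)))
step 2: [beta@0] (if true then true else (if (((\v.(\w.false)) false) (5 + 4)) then (((\p.(\q.false)) 6) (5 * 2)) else (let r = false in r)))
step 3: [if@root] true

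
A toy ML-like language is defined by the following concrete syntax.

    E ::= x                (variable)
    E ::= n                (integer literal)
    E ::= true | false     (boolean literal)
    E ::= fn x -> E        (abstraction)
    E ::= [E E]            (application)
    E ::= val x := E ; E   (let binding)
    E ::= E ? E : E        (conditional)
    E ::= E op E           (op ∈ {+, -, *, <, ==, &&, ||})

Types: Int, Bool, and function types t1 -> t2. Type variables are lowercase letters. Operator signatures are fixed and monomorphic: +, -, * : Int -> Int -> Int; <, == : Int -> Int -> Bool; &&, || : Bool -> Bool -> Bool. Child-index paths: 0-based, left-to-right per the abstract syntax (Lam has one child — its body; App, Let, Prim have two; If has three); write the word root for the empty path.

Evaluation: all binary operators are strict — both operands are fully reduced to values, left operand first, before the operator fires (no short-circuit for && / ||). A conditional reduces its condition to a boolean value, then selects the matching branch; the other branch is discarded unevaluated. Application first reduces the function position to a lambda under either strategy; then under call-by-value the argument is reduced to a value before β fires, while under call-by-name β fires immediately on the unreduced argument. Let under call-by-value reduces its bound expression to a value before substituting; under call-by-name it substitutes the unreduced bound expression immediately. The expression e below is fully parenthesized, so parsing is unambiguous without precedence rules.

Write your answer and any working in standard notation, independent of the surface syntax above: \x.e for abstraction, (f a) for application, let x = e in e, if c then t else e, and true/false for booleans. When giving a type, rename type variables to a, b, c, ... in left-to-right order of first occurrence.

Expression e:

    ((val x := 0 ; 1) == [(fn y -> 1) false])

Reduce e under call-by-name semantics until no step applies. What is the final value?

Answer: true

Working:
step 0: ((let x = 0 in 1) == ((\y.1) false))
step 1: [let@0] (1 == ((\y.1) false))
step 2: [beta@1] (1 == 1)
step 3: [delta@root] true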